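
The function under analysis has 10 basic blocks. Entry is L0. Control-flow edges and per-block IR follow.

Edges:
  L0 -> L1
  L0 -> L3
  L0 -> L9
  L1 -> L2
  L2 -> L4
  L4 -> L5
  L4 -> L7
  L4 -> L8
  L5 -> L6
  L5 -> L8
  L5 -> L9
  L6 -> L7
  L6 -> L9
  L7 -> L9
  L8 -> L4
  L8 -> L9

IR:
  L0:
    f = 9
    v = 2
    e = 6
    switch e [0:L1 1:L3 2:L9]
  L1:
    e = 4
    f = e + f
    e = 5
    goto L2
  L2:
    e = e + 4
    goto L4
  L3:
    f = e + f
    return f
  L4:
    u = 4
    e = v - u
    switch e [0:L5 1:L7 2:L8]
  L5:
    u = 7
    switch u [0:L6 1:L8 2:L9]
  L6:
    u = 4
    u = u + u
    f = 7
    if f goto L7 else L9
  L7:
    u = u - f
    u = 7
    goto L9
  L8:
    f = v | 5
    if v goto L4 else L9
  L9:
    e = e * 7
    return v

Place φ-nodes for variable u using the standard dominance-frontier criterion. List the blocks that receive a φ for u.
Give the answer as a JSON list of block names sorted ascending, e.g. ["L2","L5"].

idom tree: L1←L0 L2←L1 L3←L0 L4←L2 L5←L4 L6←L5 L7←L4 L8←L4 L9←L0
Dom∩ at merges:
  L4: preds {L2,L8}: {L0,L1,L2} ∩ {L0,L1,L2,L4,L8} = {L0,L1,L2}; idom=L2
  L7: preds {L4,L6}: {L0,L1,L2,L4} ∩ {L0,L1,L2,L4,L5,L6} = {L0,L1,L2,L4}; idom=L4
  L8: preds {L4,L5}: {L0,L1,L2,L4} ∩ {L0,L1,L2,L4,L5} = {L0,L1,L2,L4}; idom=L4
  L9: preds {L0,L5,L6,L7,L8}: {L0} ∩ {L0,L1,L2,L4,L5} ∩ {L0,L1,L2,L4,L5,L6} ∩ {L0,L1,L2,L4,L7} ∩ {L0,L1,L2,L4,L8} = {L0}; idom=L0

Frontier:
  L4←L2: walk · to L2
  L4←L8: walk L8→L4 to L2
  L7←L4: walk · to L4
  L7←L6: walk L6→L5 to L4
  L8←L4: walk · to L4
  L8←L5: walk L5 to L4
  L9←L0: walk · to L0
  L9←L5: walk L5→L4→L2→L1 to L0
  L9←L6: walk L6→L5→L4→L2→L1 to L0
  L9←L7: walk L7→L4→L2→L1 to L0
  L9←L8: walk L8→L4→L2→L1 to L0
  L0 → ∅
  L1 → {L9}
  L2 → {L9}
  L3 → ∅
  L4 → {L4,L9}
  L5 → {L7,L8,L9}
  L6 → {L7,L9}
  L7 → {L9}
  L8 → {L4,L9}
  L9 → ∅

φ for u: defs {L4,L5,L6,L7}
  DF⁺ = {L4,L7,L8,L9}

Answer: ["L4", "L7", "L8", "L9"]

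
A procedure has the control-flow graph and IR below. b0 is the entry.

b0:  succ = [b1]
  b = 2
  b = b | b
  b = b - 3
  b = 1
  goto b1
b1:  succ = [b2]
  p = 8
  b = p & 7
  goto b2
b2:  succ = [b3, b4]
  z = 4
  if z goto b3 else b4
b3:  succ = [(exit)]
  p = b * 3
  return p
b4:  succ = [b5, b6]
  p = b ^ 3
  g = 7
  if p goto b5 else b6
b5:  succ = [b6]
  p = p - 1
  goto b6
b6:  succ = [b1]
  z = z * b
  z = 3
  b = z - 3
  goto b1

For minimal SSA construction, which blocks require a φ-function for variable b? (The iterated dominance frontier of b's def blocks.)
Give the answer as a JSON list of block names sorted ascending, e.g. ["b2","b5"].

idom tree: b1←b0 b2←b1 b3←b2 b4←b2 b5←b4 b6←b4
Dom∩ at merges:
  b1: preds {b0,b6}: {b0} ∩ {b0,b1,b2,b4,b6} = {b0}; idom=b0
  b6: preds {b4,b5}: {b0,b1,b2,b4} ∩ {b0,b1,b2,b4,b5} = {b0,b1,b2,b4}; idom=b4

DF walk-up:
  join b1 pred b0: · stop@b0
  join b1 pred b6: b6→b4→b2→b1 stop@b0
  join b6 pred b4: · stop@b4
  join b6 pred b5: b5 stop@b4
  b0: DF=∅
  b1: DF={b1}
  b2: DF={b1}
  b3: DF=∅
  b4: DF={b1}
  b5: DF={b6}
  b6: DF={b1}

φ for b: defs {b0,b1,b6}
  DF⁺ = {b1}

Answer: ["b1"]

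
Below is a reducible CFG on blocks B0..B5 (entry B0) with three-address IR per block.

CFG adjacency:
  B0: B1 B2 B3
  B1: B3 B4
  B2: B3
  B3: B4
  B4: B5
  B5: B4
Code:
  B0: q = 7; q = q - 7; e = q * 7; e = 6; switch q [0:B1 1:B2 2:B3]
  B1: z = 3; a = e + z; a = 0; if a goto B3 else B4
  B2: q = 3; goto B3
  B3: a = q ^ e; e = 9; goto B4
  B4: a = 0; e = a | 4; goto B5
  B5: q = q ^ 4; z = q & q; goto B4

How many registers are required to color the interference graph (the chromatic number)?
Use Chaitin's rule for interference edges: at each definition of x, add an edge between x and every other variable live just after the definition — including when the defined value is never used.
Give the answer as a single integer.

Block summaries:
  B0: {e,q} / ∅
  B1: {a,z} / {e}
  B2: {q} / ∅
  B3: {a,e} / {e,q}
  B4: {a,e} / ∅
  B5: {q,z} / {q}

Backward fixpoint:
  B0: in=∅ out={e,q}
  B1: in={e,q} out={e,q}
  B2: in={e} out={e,q}
  B3: in={e,q} out={q}
  B4: in={q} out={q}
  B5: in={q} out={q}

Conflict graph:
  a↔{e,q}
  e↔{a,q,z}
  q↔{a,e,z}
  z↔{e,q}

Registers:
  clique {a,e,q} ⇒ need ≥ 3
  assign a→c2 e→c0 q→c1 z→c2 — no edge inside a register ⇒ χ ≤ 3
  χ = 3

Answer: 3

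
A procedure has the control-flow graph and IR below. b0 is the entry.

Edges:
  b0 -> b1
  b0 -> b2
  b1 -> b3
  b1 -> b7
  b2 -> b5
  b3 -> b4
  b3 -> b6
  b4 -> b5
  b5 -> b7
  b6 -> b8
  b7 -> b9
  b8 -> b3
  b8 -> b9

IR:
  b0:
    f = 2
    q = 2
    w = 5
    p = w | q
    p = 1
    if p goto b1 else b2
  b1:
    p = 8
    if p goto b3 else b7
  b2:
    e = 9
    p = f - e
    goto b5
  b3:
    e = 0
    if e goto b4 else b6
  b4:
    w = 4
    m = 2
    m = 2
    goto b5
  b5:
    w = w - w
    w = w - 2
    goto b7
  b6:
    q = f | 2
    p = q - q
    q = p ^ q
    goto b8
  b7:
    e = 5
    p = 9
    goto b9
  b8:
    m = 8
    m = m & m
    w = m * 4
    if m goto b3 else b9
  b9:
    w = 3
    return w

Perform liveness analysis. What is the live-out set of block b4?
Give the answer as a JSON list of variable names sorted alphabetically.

Answer: ["w"]

Working:
Per-block:
  b0: def={f,p,q,w} ue=∅
  b1: def={p} ue=∅
  b2: def={e,p} ue={f}
  b3: def={e} ue=∅
  b4: def={m,w} ue=∅
  b5: def={w} ue={w}
  b6: def={p,q} ue={f}
  b7: def={e,p} ue=∅
  b8: def={m,w} ue=∅
  b9: def={w} ue=∅

Backward fixpoint:
  live b0: ∅→{f,w}
  live b1: {f}→{f}
  live b2: {f,w}→{w}
  live b3: {f}→{f}
  live b4: ∅→{w}
  live b5: {w}→∅
  live b6: {f}→{f}
  live b7: ∅→∅
  live b8: {f}→{f}
  live b9: ∅→∅

live-out(b4) = ["w"]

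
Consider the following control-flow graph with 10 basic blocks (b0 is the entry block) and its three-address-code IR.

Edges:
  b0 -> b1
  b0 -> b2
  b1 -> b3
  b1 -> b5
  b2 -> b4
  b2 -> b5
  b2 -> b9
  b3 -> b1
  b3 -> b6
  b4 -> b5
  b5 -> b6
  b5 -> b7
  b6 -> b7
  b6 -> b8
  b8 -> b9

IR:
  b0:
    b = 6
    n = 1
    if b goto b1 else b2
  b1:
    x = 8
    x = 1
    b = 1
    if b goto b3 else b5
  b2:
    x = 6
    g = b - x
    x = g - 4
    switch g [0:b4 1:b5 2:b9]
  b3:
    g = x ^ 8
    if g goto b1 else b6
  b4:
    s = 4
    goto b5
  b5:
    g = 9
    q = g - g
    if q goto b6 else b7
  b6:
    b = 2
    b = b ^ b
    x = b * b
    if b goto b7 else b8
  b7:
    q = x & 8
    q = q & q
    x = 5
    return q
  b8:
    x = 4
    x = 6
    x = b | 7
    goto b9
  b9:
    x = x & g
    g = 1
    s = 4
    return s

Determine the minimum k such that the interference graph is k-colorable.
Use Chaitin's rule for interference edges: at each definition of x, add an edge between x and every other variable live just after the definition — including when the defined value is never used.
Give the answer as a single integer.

Answer: 3

Working:
def/use:
  b0: {b,n} / ∅
  b1: {b,x} / ∅
  b2: {g,x} / {b}
  b3: {g} / {x}
  b4: {s} / ∅
  b5: {g,q} / ∅
  b6: {b,x} / ∅
  b7: {q,x} / {x}
  b8: {x} / {b}
  b9: {g,s,x} / {g,x}

Backward fixpoint:
  live b0: ∅→{b}
  live b1: ∅→{x}
  live b2: {b}→{g,x}
  live b3: {x}→{g}
  live b4: {x}→{x}
  live b5: {x}→{g,x}
  live b6: {g}→{b,g,x}
  live b7: {x}→∅
  live b8: {b,g}→{g,x}
  live b9: {g,x}→∅

Interfere edges:
  b↔{g,n,x}
  g↔{b,q,x}
  n↔{b}
  q↔{g,x}
  s↔{x}
  x↔{b,g,q,s}

Chromatic number:
  lower bound: {b,g,x} mutually conflict ⇒ χ ≥ 3
  assign b→R1 g→R2 n→R0 q→R1 s→R1 x→R0 — no edge inside a register ⇒ χ ≤ 3
  χ = 3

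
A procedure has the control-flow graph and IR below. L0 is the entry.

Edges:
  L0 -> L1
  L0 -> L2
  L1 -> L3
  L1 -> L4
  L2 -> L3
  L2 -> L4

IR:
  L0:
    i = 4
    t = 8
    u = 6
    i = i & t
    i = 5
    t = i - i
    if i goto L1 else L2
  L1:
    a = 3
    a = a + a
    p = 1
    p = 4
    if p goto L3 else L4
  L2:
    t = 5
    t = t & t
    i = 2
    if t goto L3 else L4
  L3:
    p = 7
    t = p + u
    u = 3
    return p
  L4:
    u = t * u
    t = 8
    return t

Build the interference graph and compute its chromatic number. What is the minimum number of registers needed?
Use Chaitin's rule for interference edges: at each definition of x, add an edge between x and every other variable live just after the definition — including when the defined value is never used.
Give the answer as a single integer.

def/use:
  L0: def={i,t,u} ue=∅
  L1: def={a,p} ue=∅
  L2: def={i,t} ue=∅
  L3: def={p,t,u} ue={u}
  L4: def={t,u} ue={t,u}

Backward fixpoint:
  L0 li=∅ lo={t,u}
  L1 li={t,u} lo={t,u}
  L2 li={u} lo={t,u}
  L3 li={u} lo=∅
  L4 li={t,u} lo=∅

Conflict graph:
  a: {t,u}
  i: {t,u}
  p: {t,u}
  t: {a,i,p,u}
  u: {a,i,p,t}

Colouring:
  lower bound: {a,t,u} mutually conflict ⇒ χ ≥ 3
  3-colouring: r0={t}  r1={u}  r2={a,i,p}
  χ = 3

Answer: 3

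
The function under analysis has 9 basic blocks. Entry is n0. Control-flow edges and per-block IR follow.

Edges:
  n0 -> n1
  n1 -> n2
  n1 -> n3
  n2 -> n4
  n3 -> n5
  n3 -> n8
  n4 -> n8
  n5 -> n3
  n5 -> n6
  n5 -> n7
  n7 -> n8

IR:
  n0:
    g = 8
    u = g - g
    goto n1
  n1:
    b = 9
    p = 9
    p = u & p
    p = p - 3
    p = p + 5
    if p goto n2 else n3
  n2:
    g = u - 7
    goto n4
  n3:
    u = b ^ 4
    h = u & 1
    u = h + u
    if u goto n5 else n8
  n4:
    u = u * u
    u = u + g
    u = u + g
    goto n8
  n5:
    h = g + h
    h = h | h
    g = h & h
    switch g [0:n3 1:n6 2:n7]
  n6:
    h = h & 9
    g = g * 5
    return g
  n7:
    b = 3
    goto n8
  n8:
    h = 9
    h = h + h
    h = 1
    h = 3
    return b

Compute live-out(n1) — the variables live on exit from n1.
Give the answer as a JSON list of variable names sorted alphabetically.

Answer: ["b", "g", "u"]

Analysis:
Block summaries:
  n0: {g,u} / ∅
  n1: {b,p} / {u}
  n2: {g} / {u}
  n3: {h,u} / {b}
  n4: {u} / {g,u}
  n5: {g,h} / {g,h}
  n6: {g,h} / {g,h}
  n7: {b} / ∅
  n8: {h} / {b}

Liveness:
  n0 li=∅ lo={g,u}
  n1 li={g,u} lo={b,g,u}
  n2 li={b,u} lo={b,g,u}
  n3 li={b,g} lo={b,g,h}
  n4 li={b,g,u} lo={b}
  n5 li={b,g,h} lo={b,g,h}
  n6 li={g,h} lo=∅
  n7 li=∅ lo={b}
  n8 li={b} lo=∅

live-out(n1) = ["b", "g", "u"]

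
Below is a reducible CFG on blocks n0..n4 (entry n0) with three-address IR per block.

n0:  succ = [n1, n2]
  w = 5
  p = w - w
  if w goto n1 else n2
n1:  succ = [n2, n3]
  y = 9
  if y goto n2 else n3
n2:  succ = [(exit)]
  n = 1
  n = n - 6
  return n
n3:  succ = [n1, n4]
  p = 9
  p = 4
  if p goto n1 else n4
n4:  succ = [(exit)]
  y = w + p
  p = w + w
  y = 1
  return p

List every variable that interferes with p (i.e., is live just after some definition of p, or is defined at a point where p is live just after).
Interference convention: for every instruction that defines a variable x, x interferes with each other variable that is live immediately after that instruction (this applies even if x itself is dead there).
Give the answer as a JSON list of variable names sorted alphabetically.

Answer: ["w", "y"]

Analysis:
def/use:
  n0 def {p,w} use ∅
  n1 def {y} use ∅
  n2 def {n} use ∅
  n3 def {p} use ∅
  n4 def {p,y} use {p,w}

Live sets:
  live n0: ∅→{w}
  live n1: {w}→{w}
  live n2: ∅→∅
  live n3: {w}→{p,w}
  live n4: {p,w}→∅

Conflict graph:
  n↔∅
  p↔{w,y}
  w↔{p,y}
  y↔{p,w}

N(p) = ["w", "y"]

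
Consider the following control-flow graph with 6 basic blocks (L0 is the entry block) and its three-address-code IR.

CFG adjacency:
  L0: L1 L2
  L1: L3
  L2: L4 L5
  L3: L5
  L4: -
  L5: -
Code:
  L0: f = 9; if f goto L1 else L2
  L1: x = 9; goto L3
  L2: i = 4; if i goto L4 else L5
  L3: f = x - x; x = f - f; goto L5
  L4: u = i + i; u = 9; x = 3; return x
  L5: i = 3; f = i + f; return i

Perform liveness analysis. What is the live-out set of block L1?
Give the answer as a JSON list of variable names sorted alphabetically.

Block summaries:
  L0: {f} / ∅
  L1: {x} / ∅
  L2: {i} / ∅
  L3: {f,x} / {x}
  L4: {u,x} / {i}
  L5: {f,i} / {f}

Backward fixpoint:
  L0: in=∅ out={f}
  L1: in=∅ out={x}
  L2: in={f} out={f,i}
  L3: in={x} out={f}
  L4: in={i} out=∅
  L5: in={f} out=∅

live-out(L1) = ["x"]

Answer: ["x"]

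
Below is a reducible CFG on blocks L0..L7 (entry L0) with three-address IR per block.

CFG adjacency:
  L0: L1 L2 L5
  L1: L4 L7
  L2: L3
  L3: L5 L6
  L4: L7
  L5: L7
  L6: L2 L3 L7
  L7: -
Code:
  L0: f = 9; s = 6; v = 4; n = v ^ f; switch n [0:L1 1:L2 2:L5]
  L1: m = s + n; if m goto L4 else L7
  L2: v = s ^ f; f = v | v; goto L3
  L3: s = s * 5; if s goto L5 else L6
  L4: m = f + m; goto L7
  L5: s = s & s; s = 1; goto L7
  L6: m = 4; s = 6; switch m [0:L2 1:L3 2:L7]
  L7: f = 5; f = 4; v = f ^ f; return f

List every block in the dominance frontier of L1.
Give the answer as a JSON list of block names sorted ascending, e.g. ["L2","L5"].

idom tree: L1←L0 L2←L0 L3←L2 L4←L1 L5←L0 L6←L3 L7←L0
Dom at joins:
  L2: preds {L0,L6}: {L0} ∩ {L0,L2,L3,L6} = {L0}; idom=L0
  L3: preds {L2,L6}: {L0,L2} ∩ {L0,L2,L3,L6} = {L0,L2}; idom=L2
  L5: preds {L0,L3}: {L0} ∩ {L0,L2,L3} = {L0}; idom=L0
  L7: preds {L1,L4,L5,L6}: {L0,L1} ∩ {L0,L1,L4} ∩ {L0,L5} ∩ {L0,L2,L3,L6} = {L0}; idom=L0

Frontier:
  join L2 pred L0: · stop@L0
  join L2 pred L6: L6→L3→L2 stop@L0
  join L3 pred L2: · stop@L2
  join L3 pred L6: L6→L3 stop@L2
  join L5 pred L0: · stop@L0
  join L5 pred L3: L3→L2 stop@L0
  join L7 pred L1: L1 stop@L0
  join L7 pred L4: L4→L1 stop@L0
  join L7 pred L5: L5 stop@L0
  join L7 pred L6: L6→L3→L2 stop@L0
  L0 → ∅
  L1 → {L7}
  L2 → {L2,L5,L7}
  L3 → {L2,L3,L5,L7}
  L4 → {L7}
  L5 → {L7}
  L6 → {L2,L3,L7}
  L7 → ∅

DF(L1) = ["L7"]

Answer: ["L7"]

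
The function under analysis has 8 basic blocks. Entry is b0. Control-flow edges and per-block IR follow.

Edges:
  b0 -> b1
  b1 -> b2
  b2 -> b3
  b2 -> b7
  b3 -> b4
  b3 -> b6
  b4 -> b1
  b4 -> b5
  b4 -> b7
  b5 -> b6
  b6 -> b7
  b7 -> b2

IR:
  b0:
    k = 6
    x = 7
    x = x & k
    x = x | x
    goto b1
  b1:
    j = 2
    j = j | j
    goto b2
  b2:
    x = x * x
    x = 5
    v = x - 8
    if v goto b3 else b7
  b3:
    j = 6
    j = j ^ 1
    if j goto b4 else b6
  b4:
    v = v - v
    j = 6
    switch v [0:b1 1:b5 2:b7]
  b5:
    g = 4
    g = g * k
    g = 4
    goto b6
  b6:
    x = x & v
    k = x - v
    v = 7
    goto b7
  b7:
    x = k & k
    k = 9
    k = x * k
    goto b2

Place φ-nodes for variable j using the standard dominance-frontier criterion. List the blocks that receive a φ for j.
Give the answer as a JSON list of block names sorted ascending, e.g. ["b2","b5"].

idom tree: b1←b0 b2←b1 b3←b2 b4←b3 b5←b4 b6←b3 b7←b2
Dom at joins:
  b1: preds {b0,b4}: {b0} ∩ {b0,b1,b2,b3,b4} = {b0}; idom=b0
  b2: preds {b1,b7}: {b0,b1} ∩ {b0,b1,b2,b7} = {b0,b1}; idom=b1
  b6: preds {b3,b5}: {b0,b1,b2,b3} ∩ {b0,b1,b2,b3,b4,b5} = {b0,b1,b2,b3}; idom=b3
  b7: preds {b2,b4,b6}: {b0,b1,b2} ∩ {b0,b1,b2,b3,b4} ∩ {b0,b1,b2,b3,b6} = {b0,b1,b2}; idom=b2

Frontier:
  b1←b0: walk · to b0
  b1←b4: walk b4→b3→b2→b1 to b0
  b2←b1: walk · to b1
  b2←b7: walk b7→b2 to b1
  b6←b3: walk · to b3
  b6←b5: walk b5→b4 to b3
  b7←b2: walk · to b2
  b7←b4: walk b4→b3 to b2
  b7←b6: walk b6→b3 to b2
  b0: DF=∅
  b1: DF={b1}
  b2: DF={b1,b2}
  b3: DF={b1,b7}
  b4: DF={b1,b6,b7}
  b5: DF={b6}
  b6: DF={b7}
  b7: DF={b2}

φ for j: defs {b1,b3,b4}
  DF⁺ = {b1,b2,b6,b7}

Answer: ["b1", "b2", "b6", "b7"]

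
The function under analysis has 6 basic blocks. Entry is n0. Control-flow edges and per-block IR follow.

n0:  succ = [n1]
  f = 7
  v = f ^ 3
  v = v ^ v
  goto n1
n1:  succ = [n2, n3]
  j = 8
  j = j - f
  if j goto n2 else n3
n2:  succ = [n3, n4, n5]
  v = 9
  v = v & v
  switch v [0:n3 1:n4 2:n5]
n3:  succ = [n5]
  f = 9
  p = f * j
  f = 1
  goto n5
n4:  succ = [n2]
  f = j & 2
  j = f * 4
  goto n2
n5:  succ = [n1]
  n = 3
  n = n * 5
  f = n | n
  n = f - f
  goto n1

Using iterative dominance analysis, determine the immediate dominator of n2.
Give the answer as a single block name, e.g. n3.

idom tree: n1←n0 n2←n1 n3←n1 n4←n2 n5←n1
Dom at joins:
  n1: preds {n0,n5}: {n0} ∩ {n0,n1,n5} = {n0}; idom=n0
  n2: preds {n1,n4}: {n0,n1} ∩ {n0,n1,n2,n4} = {n0,n1}; idom=n1
  n3: preds {n1,n2}: {n0,n1} ∩ {n0,n1,n2} = {n0,n1}; idom=n1
  n5: preds {n2,n3}: {n0,n1,n2} ∩ {n0,n1,n3} = {n0,n1}; idom=n1

idom(n2) = n1

Answer: n1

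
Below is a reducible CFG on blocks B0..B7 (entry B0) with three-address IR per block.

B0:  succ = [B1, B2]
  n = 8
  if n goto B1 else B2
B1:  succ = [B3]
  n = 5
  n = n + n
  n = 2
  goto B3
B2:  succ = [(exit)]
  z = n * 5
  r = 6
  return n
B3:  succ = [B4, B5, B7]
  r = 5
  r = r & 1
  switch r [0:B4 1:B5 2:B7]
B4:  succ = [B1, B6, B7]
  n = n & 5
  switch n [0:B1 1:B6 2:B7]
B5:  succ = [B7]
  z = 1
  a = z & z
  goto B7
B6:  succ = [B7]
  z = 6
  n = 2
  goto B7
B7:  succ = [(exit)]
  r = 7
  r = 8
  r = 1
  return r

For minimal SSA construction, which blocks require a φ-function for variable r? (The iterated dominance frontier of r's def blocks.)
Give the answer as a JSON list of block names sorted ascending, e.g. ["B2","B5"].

Answer: ["B1"]

Working:
idom tree: B1←B0 B2←B0 B3←B1 B4←B3 B5←B3 B6←B4 B7←B3
Dom∩ at merges:
  B1: preds {B0,B4}: {B0} ∩ {B0,B1,B3,B4} = {B0}; idom=B0
  B7: preds {B3,B4,B5,B6}: {B0,B1,B3} ∩ {B0,B1,B3,B4} ∩ {B0,B1,B3,B5} ∩ {B0,B1,B3,B4,B6} = {B0,B1,B3}; idom=B3

DF walk-up:
  B1←B0: walk · to B0
  B1←B4: walk B4→B3→B1 to B0
  B7←B3: walk · to B3
  B7←B4: walk B4 to B3
  B7←B5: walk B5 to B3
  B7←B6: walk B6→B4 to B3
  B0 → ∅
  B1 → {B1}
  B2 → ∅
  B3 → {B1}
  B4 → {B1,B7}
  B5 → {B7}
  B6 → {B7}
  B7 → ∅

φ for r: defs {B2,B3,B7}
  DF⁺ = {B1}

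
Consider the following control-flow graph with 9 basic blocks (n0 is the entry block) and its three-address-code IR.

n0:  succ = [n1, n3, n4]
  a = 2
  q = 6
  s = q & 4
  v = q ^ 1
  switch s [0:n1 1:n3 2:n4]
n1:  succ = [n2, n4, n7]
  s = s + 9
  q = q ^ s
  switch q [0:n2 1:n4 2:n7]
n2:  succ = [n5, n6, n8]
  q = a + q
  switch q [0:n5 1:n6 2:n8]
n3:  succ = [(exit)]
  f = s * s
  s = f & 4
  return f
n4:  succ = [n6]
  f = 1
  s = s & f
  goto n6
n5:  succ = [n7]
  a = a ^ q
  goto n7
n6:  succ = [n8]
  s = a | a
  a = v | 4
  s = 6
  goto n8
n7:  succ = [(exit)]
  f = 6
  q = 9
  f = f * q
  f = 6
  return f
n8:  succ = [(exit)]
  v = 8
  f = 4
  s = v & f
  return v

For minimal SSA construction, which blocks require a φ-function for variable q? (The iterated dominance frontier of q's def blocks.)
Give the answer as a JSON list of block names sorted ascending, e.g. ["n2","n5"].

Answer: ["n4", "n6", "n7", "n8"]

Derivation:
idom tree: n1←n0 n2←n1 n3←n0 n4←n0 n5←n2 n6←n0 n7←n1 n8←n0
Dom at joins:
  n4: preds {n0,n1}: {n0} ∩ {n0,n1} = {n0}; idom=n0
  n6: preds {n2,n4}: {n0,n1,n2} ∩ {n0,n4} = {n0}; idom=n0
  n7: preds {n1,n5}: {n0,n1} ∩ {n0,n1,n2,n5} = {n0,n1}; idom=n1
  n8: preds {n2,n6}: {n0,n1,n2} ∩ {n0,n6} = {n0}; idom=n0

Frontier:
  n4←n0: walk · to n0
  n4←n1: walk n1 to n0
  n6←n2: walk n2→n1 to n0
  n6←n4: walk n4 to n0
  n7←n1: walk · to n1
  n7←n5: walk n5→n2 to n1
  n8←n2: walk n2→n1 to n0
  n8←n6: walk n6 to n0
  n0 → ∅
  n1 → {n4,n6,n8}
  n2 → {n6,n7,n8}
  n3 → ∅
  n4 → {n6}
  n5 → {n7}
  n6 → {n8}
  n7 → ∅
  n8 → ∅

φ for q: defs {n0,n1,n2,n7}
  DF⁺ = {n4,n6,n7,n8}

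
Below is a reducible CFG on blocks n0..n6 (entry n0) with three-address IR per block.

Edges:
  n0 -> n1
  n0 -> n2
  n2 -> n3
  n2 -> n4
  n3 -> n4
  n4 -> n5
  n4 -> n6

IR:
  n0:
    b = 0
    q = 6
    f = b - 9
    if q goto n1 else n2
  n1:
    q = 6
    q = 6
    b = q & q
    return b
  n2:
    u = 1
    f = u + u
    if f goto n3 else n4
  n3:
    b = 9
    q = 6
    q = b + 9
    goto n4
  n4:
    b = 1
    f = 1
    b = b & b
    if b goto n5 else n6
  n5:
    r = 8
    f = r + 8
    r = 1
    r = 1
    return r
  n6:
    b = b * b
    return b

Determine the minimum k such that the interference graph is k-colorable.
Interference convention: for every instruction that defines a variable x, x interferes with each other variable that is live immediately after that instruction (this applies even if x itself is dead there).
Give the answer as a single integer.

Per-block:
  n0: def={b,f,q} ue=∅
  n1: def={b,q} ue=∅
  n2: def={f,u} ue=∅
  n3: def={b,q} ue=∅
  n4: def={b,f} ue=∅
  n5: def={f,r} ue=∅
  n6: def={b} ue={b}

Live sets:
  n0 li=∅ lo=∅
  n1 li=∅ lo=∅
  n2 li=∅ lo=∅
  n3 li=∅ lo=∅
  n4 li=∅ lo={b}
  n5 li=∅ lo=∅
  n6 li={b} lo=∅

Interference:
  b — {f,q}
  f — {b,q}
  q — {b,f}
  r — ∅
  u — ∅

Chromatic number:
  clique {b,f,q} ⇒ need ≥ 3
  3-colouring: R0={b,r,u}  R1={f}  R2={q}
  χ = 3

Answer: 3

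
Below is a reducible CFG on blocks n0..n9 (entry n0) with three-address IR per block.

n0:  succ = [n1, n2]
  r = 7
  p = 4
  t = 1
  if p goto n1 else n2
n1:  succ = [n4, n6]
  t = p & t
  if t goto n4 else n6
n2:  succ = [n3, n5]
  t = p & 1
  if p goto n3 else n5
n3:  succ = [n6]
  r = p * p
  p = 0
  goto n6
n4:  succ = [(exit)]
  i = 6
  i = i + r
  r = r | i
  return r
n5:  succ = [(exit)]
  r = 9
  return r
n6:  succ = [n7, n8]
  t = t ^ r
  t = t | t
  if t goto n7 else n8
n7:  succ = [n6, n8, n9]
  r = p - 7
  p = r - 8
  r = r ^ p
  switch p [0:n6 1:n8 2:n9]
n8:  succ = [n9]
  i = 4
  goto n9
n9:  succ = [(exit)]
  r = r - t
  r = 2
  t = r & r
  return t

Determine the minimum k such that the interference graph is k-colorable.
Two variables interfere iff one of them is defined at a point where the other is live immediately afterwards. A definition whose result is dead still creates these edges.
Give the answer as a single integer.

Answer: 3

Derivation:
Per-block:
  n0: {p,r,t} / ∅
  n1: {t} / {p,t}
  n2: {t} / {p}
  n3: {p,r} / {p}
  n4: {i,r} / {r}
  n5: {r} / ∅
  n6: {t} / {r,t}
  n7: {p,r} / {p}
  n8: {i} / ∅
  n9: {r,t} / {r,t}

Backward fixpoint:
  n0 li=∅ lo={p,r,t}
  n1 li={p,r,t} lo={p,r,t}
  n2 li={p} lo={p,t}
  n3 li={p,t} lo={p,r,t}
  n4 li={r} lo=∅
  n5 li=∅ lo=∅
  n6 li={p,r,t} lo={p,r,t}
  n7 li={p,t} lo={p,r,t}
  n8 li={r,t} lo={r,t}
  n9 li={r,t} lo=∅

Conflict graph:
  i — {r,t}
  p — {r,t}
  r — {i,p,t}
  t — {i,p,r}

Colouring:
  lower bound: {i,r,t} mutually conflict ⇒ χ ≥ 3
  assign i→r2 p→r2 r→r0 t→r1 — no edge inside a register ⇒ χ ≤ 3
  χ = 3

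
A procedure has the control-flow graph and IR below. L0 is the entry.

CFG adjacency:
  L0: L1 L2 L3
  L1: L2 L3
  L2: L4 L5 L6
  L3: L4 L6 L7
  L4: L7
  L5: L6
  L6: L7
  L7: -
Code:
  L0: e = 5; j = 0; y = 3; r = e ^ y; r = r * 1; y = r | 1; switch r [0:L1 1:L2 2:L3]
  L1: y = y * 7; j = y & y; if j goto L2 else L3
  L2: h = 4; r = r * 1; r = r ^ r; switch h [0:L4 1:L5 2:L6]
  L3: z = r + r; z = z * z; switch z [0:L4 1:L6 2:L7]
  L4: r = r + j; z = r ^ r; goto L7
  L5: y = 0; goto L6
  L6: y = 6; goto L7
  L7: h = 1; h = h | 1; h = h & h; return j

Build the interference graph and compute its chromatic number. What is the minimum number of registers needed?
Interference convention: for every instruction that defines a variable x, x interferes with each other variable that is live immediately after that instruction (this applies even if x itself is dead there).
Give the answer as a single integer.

Per-block:
  L0 def {e,j,r,y} use ∅
  L1 def {j,y} use {y}
  L2 def {h,r} use {r}
  L3 def {z} use {r}
  L4 def {r,z} use {j,r}
  L5 def {y} use ∅
  L6 def {y} use ∅
  L7 def {h} use {j}

Liveness:
  L0: in=∅ out={j,r,y}
  L1: in={r,y} out={j,r}
  L2: in={j,r} out={j,r}
  L3: in={j,r} out={j,r}
  L4: in={j,r} out={j}
  L5: in={j} out={j}
  L6: in={j} out={j}
  L7: in={j} out=∅

Interference:
  e↔{j,y}
  h↔{j,r}
  j↔{e,h,r,y,z}
  r↔{h,j,y,z}
  y↔{e,j,r}
  z↔{j,r}

Chromatic number:
  clique {e,j,y} ⇒ need ≥ 3
  assign e→r1 h→r2 j→r0 r→r1 y→r2 z→r2 — no edge inside a register ⇒ χ ≤ 3
  χ = 3

Answer: 3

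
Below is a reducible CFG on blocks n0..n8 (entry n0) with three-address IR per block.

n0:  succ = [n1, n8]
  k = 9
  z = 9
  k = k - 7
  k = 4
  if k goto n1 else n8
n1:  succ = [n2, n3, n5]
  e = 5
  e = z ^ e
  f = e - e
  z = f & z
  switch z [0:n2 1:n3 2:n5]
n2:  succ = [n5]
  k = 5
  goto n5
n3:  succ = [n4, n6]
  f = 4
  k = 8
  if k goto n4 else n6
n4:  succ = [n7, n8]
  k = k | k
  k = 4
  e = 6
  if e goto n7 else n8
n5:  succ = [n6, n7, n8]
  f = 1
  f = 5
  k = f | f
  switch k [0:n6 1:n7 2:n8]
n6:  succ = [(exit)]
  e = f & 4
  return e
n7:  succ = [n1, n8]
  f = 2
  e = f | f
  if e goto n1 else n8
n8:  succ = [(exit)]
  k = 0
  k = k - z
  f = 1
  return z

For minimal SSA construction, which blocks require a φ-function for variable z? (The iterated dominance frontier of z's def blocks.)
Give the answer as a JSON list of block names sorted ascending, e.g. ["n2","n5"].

idom tree: n1←n0 n2←n1 n3←n1 n4←n3 n5←n1 n6←n1 n7←n1 n8←n0
Dom∩ at merges:
  n1: preds {n0,n7}: {n0} ∩ {n0,n1,n7} = {n0}; idom=n0
  n5: preds {n1,n2}: {n0,n1} ∩ {n0,n1,n2} = {n0,n1}; idom=n1
  n6: preds {n3,n5}: {n0,n1,n3} ∩ {n0,n1,n5} = {n0,n1}; idom=n1
  n7: preds {n4,n5}: {n0,n1,n3,n4} ∩ {n0,n1,n5} = {n0,n1}; idom=n1
  n8: preds {n0,n4,n5,n7}: {n0} ∩ {n0,n1,n3,n4} ∩ {n0,n1,n5} ∩ {n0,n1,n7} = {n0}; idom=n0

Frontier:
  join n1 pred n0: · stop@n0
  join n1 pred n7: n7→n1 stop@n0
  join n5 pred n1: · stop@n1
  join n5 pred n2: n2 stop@n1
  join n6 pred n3: n3 stop@n1
  join n6 pred n5: n5 stop@n1
  join n7 pred n4: n4→n3 stop@n1
  join n7 pred n5: n5 stop@n1
  join n8 pred n0: · stop@n0
  join n8 pred n4: n4→n3→n1 stop@n0
  join n8 pred n5: n5→n1 stop@n0
  join n8 pred n7: n7→n1 stop@n0
  n0: DF=∅
  n1: DF={n1,n8}
  n2: DF={n5}
  n3: DF={n6,n7,n8}
  n4: DF={n7,n8}
  n5: DF={n6,n7,n8}
  n6: DF=∅
  n7: DF={n1,n8}
  n8: DF=∅

φ for z: defs {n0,n1}
  DF⁺ = {n1,n8}

Answer: ["n1", "n8"]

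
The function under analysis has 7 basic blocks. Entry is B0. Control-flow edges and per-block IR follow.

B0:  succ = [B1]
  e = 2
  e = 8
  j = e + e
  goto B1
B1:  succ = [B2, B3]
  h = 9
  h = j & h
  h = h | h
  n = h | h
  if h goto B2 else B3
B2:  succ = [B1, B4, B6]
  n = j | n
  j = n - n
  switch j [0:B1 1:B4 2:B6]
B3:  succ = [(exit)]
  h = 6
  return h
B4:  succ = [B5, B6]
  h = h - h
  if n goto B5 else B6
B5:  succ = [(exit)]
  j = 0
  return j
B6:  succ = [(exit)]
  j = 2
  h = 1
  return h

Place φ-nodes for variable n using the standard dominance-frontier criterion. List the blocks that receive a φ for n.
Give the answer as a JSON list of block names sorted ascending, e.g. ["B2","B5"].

Answer: ["B1"]

Working:
idom tree: B1←B0 B2←B1 B3←B1 B4←B2 B5←B4 B6←B2
Dom at joins:
  B1: preds {B0,B2}: {B0} ∩ {B0,B1,B2} = {B0}; idom=B0
  B6: preds {B2,B4}: {B0,B1,B2} ∩ {B0,B1,B2,B4} = {B0,B1,B2}; idom=B2

DF walk-up:
  B1←B0: walk · to B0
  B1←B2: walk B2→B1 to B0
  B6←B2: walk · to B2
  B6←B4: walk B4 to B2
  B0 → ∅
  B1 → {B1}
  B2 → {B1}
  B3 → ∅
  B4 → {B6}
  B5 → ∅
  B6 → ∅

φ for n: defs {B1,B2}
  DF⁺ = {B1}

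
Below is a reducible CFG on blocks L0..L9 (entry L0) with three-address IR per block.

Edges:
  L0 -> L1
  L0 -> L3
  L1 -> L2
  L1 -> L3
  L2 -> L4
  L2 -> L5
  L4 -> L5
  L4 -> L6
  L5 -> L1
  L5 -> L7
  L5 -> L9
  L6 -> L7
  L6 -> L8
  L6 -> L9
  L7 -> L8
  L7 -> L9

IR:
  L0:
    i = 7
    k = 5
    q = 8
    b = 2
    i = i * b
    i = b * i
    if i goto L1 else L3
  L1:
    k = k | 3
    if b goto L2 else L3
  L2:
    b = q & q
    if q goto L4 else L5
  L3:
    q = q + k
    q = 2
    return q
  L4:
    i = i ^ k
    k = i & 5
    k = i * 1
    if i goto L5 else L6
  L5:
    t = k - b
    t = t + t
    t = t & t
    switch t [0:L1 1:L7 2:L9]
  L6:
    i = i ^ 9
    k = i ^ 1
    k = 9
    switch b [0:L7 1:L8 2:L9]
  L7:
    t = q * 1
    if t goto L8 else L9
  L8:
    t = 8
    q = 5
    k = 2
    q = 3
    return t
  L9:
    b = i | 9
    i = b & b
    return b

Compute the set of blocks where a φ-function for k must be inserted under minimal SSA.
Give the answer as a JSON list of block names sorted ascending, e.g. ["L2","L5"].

Answer: ["L1", "L3", "L5", "L7", "L8", "L9"]

Working:
idom tree: L1←L0 L2←L1 L3←L0 L4←L2 L5←L2 L6←L4 L7←L2 L8←L2 L9←L2
Dom at joins:
  L1: preds {L0,L5}: {L0} ∩ {L0,L1,L2,L5} = {L0}; idom=L0
  L3: preds {L0,L1}: {L0} ∩ {L0,L1} = {L0}; idom=L0
  L5: preds {L2,L4}: {L0,L1,L2} ∩ {L0,L1,L2,L4} = {L0,L1,L2}; idom=L2
  L7: preds {L5,L6}: {L0,L1,L2,L5} ∩ {L0,L1,L2,L4,L6} = {L0,L1,L2}; idom=L2
  L8: preds {L6,L7}: {L0,L1,L2,L4,L6} ∩ {L0,L1,L2,L7} = {L0,L1,L2}; idom=L2
  L9: preds {L5,L6,L7}: {L0,L1,L2,L5} ∩ {L0,L1,L2,L4,L6} ∩ {L0,L1,L2,L7} = {L0,L1,L2}; idom=L2

Frontier:
  L1←L0: walk · to L0
  L1←L5: walk L5→L2→L1 to L0
  L3←L0: walk · to L0
  L3←L1: walk L1 to L0
  L5←L2: walk · to L2
  L5←L4: walk L4 to L2
  L7←L5: walk L5 to L2
  L7←L6: walk L6→L4 to L2
  L8←L6: walk L6→L4 to L2
  L8←L7: walk L7 to L2
  L9←L5: walk L5 to L2
  L9←L6: walk L6→L4 to L2
  L9←L7: walk L7 to L2
  L0: DF=∅
  L1: DF={L1,L3}
  L2: DF={L1}
  L3: DF=∅
  L4: DF={L5,L7,L8,L9}
  L5: DF={L1,L7,L9}
  L6: DF={L7,L8,L9}
  L7: DF={L8,L9}
  L8: DF=∅
  L9: DF=∅

φ for k: defs {L0,L1,L4,L6,L8}
  DF⁺ = {L1,L3,L5,L7,L8,L9}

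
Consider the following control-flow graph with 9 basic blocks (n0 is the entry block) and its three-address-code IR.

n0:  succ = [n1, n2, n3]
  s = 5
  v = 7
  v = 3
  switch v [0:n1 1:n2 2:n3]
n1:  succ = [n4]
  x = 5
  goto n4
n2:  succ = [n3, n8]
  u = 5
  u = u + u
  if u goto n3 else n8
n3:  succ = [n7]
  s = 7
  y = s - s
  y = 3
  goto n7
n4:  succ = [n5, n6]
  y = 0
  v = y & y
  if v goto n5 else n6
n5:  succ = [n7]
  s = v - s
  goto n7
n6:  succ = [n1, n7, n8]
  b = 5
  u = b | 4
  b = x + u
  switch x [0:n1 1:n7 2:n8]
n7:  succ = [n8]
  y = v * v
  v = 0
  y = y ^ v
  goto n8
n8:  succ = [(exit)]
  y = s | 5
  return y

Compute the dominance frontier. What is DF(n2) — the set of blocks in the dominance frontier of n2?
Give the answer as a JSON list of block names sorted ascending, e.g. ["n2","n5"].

Answer: ["n3", "n8"]

Analysis:
idom tree: n1←n0 n2←n0 n3←n0 n4←n1 n5←n4 n6←n4 n7←n0 n8←n0
Dom at joins:
  n1: preds {n0,n6}: {n0} ∩ {n0,n1,n4,n6} = {n0}; idom=n0
  n3: preds {n0,n2}: {n0} ∩ {n0,n2} = {n0}; idom=n0
  n7: preds {n3,n5,n6}: {n0,n3} ∩ {n0,n1,n4,n5} ∩ {n0,n1,n4,n6} = {n0}; idom=n0
  n8: preds {n2,n6,n7}: {n0,n2} ∩ {n0,n1,n4,n6} ∩ {n0,n7} = {n0}; idom=n0

Frontier:
  join n1 pred n0: · stop@n0
  join n1 pred n6: n6→n4→n1 stop@n0
  join n3 pred n0: · stop@n0
  join n3 pred n2: n2 stop@n0
  join n7 pred n3: n3 stop@n0
  join n7 pred n5: n5→n4→n1 stop@n0
  join n7 pred n6: n6→n4→n1 stop@n0
  join n8 pred n2: n2 stop@n0
  join n8 pred n6: n6→n4→n1 stop@n0
  join n8 pred n7: n7 stop@n0
  n0 → ∅
  n1 → {n1,n7,n8}
  n2 → {n3,n8}
  n3 → {n7}
  n4 → {n1,n7,n8}
  n5 → {n7}
  n6 → {n1,n7,n8}
  n7 → {n8}
  n8 → ∅

DF(n2) = ["n3", "n8"]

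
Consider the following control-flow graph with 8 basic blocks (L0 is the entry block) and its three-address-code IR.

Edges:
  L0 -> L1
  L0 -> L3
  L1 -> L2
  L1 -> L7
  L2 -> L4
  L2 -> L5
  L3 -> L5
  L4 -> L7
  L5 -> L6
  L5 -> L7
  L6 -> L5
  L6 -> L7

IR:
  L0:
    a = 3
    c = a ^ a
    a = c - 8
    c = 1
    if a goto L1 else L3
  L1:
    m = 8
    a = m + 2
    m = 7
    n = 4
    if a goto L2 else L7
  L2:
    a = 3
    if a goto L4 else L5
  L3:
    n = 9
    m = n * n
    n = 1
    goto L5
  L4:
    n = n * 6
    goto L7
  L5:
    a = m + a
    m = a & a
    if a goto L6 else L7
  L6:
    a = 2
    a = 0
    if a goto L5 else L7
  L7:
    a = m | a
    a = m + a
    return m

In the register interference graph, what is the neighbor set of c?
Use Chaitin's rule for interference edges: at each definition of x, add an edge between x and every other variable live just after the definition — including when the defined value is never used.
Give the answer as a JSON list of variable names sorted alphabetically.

Answer: ["a"]

Derivation:
def/use:
  L0: {a,c} / ∅
  L1: {a,m,n} / ∅
  L2: {a} / ∅
  L3: {m,n} / ∅
  L4: {n} / {n}
  L5: {a,m} / {a,m}
  L6: {a} / ∅
  L7: {a} / {a,m}

Backward fixpoint:
  L0: in=∅ out={a}
  L1: in=∅ out={a,m,n}
  L2: in={m,n} out={a,m,n}
  L3: in={a} out={a,m}
  L4: in={a,m,n} out={a,m}
  L5: in={a,m} out={a,m}
  L6: in={m} out={a,m}
  L7: in={a,m} out=∅

Interference:
  a: {c,m,n}
  c: {a}
  m: {a,n}
  n: {a,m}

N(c) = ["a"]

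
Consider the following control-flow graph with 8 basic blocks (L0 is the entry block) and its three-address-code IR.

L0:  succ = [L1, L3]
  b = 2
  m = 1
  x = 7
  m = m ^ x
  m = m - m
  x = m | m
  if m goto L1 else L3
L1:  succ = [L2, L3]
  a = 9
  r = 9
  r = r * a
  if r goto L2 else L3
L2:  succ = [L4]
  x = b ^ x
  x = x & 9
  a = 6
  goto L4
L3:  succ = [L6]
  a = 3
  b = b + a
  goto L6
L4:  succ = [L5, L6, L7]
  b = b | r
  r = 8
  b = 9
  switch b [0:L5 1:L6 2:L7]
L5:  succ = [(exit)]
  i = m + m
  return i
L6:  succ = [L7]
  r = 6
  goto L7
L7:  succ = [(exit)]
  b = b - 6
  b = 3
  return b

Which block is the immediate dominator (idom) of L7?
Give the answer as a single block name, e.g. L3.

idom tree: L1←L0 L2←L1 L3←L0 L4←L2 L5←L4 L6←L0 L7←L0
Dom∩ at merges:
  L3: preds {L0,L1}: {L0} ∩ {L0,L1} = {L0}; idom=L0
  L6: preds {L3,L4}: {L0,L3} ∩ {L0,L1,L2,L4} = {L0}; idom=L0
  L7: preds {L4,L6}: {L0,L1,L2,L4} ∩ {L0,L6} = {L0}; idom=L0

idom(L7) = L0

Answer: L0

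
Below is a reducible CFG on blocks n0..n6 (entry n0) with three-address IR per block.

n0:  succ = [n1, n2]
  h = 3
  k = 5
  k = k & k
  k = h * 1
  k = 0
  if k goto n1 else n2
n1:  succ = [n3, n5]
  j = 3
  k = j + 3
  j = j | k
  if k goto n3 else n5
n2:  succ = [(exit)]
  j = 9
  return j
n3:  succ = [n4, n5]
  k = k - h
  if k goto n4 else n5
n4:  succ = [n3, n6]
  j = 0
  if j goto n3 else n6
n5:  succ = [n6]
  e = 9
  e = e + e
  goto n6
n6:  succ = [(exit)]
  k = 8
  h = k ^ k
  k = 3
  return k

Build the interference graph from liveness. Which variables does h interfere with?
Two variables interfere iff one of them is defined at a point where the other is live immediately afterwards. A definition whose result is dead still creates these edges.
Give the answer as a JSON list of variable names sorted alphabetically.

Answer: ["j", "k"]

Working:
def/use:
  n0 def {h,k} use ∅
  n1 def {j,k} use ∅
  n2 def {j} use ∅
  n3 def {k} use {h,k}
  n4 def {j} use ∅
  n5 def {e} use ∅
  n6 def {h,k} use ∅

Backward fixpoint:
  live n0: ∅→{h}
  live n1: {h}→{h,k}
  live n2: ∅→∅
  live n3: {h,k}→{h,k}
  live n4: {h,k}→{h,k}
  live n5: ∅→∅
  live n6: ∅→∅

Interference:
  e — ∅
  h — {j,k}
  j — {h,k}
  k — {h,j}

N(h) = ["j", "k"]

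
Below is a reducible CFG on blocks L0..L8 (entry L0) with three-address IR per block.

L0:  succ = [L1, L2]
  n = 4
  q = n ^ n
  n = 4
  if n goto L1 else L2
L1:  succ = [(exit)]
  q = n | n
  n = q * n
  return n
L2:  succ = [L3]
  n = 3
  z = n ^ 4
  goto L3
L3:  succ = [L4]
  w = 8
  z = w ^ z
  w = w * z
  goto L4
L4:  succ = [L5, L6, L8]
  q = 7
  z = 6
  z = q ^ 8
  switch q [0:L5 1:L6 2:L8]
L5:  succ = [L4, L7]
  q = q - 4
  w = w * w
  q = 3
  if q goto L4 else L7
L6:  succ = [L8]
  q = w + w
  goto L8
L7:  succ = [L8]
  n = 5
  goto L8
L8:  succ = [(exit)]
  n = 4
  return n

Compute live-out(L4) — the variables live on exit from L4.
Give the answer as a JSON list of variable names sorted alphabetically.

Block summaries:
  L0: {n,q} / ∅
  L1: {n,q} / {n}
  L2: {n,z} / ∅
  L3: {w,z} / {z}
  L4: {q,z} / ∅
  L5: {q,w} / {q,w}
  L6: {q} / {w}
  L7: {n} / ∅
  L8: {n} / ∅

Liveness:
  L0 li=∅ lo={n}
  L1 li={n} lo=∅
  L2 li=∅ lo={z}
  L3 li={z} lo={w}
  L4 li={w} lo={q,w}
  L5 li={q,w} lo={w}
  L6 li={w} lo=∅
  L7 li=∅ lo=∅
  L8 li=∅ lo=∅

live-out(L4) = ["q", "w"]

Answer: ["q", "w"]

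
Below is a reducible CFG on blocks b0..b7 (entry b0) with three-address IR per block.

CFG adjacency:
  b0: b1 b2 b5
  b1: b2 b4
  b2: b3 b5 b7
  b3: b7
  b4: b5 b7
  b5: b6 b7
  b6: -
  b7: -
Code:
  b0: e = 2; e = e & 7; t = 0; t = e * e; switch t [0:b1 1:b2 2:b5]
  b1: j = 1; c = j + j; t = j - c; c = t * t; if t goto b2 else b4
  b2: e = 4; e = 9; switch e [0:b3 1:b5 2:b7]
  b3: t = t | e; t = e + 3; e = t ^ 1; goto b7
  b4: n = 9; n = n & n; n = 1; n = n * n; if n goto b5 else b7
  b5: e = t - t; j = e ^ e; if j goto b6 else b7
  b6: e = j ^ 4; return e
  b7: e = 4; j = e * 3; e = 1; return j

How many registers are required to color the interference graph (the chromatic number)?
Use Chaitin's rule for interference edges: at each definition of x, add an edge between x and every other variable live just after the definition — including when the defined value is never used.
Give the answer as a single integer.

Answer: 2

Analysis:
Per-block:
  b0: def={e,t} ue=∅
  b1: def={c,j,t} ue=∅
  b2: def={e} ue=∅
  b3: def={e,t} ue={e,t}
  b4: def={n} ue=∅
  b5: def={e,j} ue={t}
  b6: def={e} ue={j}
  b7: def={e,j} ue=∅

Live sets:
  b0 li=∅ lo={t}
  b1 li=∅ lo={t}
  b2 li={t} lo={e,t}
  b3 li={e,t} lo=∅
  b4 li={t} lo={t}
  b5 li={t} lo={j}
  b6 li={j} lo=∅
  b7 li=∅ lo=∅

Conflict graph:
  c: {j,t}
  e: {j,t}
  j: {c,e}
  n: {t}
  t: {c,e,n}

Chromatic number:
  {c,j} pairwise interfere (2-clique) ⇒ χ ≥ 2
  2-colouring: r0={j,t}  r1={c,e,n}
  χ = 2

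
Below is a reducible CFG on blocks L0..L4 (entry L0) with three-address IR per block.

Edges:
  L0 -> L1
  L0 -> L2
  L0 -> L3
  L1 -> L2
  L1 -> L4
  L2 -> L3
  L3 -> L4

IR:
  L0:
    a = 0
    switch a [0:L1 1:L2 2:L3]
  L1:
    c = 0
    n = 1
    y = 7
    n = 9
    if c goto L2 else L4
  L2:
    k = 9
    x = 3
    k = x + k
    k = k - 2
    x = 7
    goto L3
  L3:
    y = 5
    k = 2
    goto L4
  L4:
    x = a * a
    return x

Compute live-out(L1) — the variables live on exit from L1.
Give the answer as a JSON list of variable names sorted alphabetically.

Answer: ["a"]

Derivation:
def/use:
  L0: def={a} ue=∅
  L1: def={c,n,y} ue=∅
  L2: def={k,x} ue=∅
  L3: def={k,y} ue=∅
  L4: def={x} ue={a}

Live sets:
  live L0: ∅→{a}
  live L1: {a}→{a}
  live L2: {a}→{a}
  live L3: {a}→{a}
  live L4: {a}→∅

live-out(L1) = ["a"]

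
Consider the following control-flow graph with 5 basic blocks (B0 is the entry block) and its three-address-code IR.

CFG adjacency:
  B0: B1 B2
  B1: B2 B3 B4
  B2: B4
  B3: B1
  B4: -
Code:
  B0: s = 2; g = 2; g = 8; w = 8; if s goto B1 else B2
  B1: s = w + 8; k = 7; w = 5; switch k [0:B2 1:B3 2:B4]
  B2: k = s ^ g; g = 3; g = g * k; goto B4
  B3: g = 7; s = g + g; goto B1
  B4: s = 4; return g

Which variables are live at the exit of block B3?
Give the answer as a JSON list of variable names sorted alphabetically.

Answer: ["g", "w"]

Derivation:
Block summaries:
  B0: {g,s,w} / ∅
  B1: {k,s,w} / {w}
  B2: {g,k} / {g,s}
  B3: {g,s} / ∅
  B4: {s} / {g}

Live sets:
  B0 li=∅ lo={g,s,w}
  B1 li={g,w} lo={g,s,w}
  B2 li={g,s} lo={g}
  B3 li={w} lo={g,w}
  B4 li={g} lo=∅

live-out(B3) = ["g", "w"]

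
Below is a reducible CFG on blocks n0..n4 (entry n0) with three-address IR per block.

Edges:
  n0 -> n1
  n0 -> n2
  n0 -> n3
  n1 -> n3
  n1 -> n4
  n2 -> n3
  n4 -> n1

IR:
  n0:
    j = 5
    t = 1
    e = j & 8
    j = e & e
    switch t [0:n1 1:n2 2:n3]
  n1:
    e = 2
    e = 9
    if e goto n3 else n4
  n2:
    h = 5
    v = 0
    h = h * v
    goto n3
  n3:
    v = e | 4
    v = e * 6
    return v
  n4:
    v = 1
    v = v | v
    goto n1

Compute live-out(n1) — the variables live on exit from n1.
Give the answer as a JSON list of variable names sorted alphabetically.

Answer: ["e"]

Analysis:
def/use:
  n0: {e,j,t} / ∅
  n1: {e} / ∅
  n2: {h,v} / ∅
  n3: {v} / {e}
  n4: {v} / ∅

Liveness:
  n0 li=∅ lo={e}
  n1 li=∅ lo={e}
  n2 li={e} lo={e}
  n3 li={e} lo=∅
  n4 li=∅ lo=∅

live-out(n1) = ["e"]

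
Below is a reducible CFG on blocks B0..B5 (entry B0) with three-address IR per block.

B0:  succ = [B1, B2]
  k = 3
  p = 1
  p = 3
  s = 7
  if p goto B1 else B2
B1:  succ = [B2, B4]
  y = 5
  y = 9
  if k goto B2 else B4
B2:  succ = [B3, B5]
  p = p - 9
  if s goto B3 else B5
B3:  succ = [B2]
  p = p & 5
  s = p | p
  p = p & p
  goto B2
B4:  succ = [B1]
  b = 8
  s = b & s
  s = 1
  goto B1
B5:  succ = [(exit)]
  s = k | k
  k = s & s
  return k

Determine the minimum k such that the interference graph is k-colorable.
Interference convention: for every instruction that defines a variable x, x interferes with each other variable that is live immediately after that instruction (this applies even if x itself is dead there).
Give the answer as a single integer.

Answer: 4

Derivation:
Per-block:
  B0 def {k,p,s} use ∅
  B1 def {y} use {k}
  B2 def {p} use {p,s}
  B3 def {p,s} use {p}
  B4 def {b,s} use {s}
  B5 def {k,s} use {k}

Live sets:
  live B0: ∅→{k,p,s}
  live B1: {k,p,s}→{k,p,s}
  live B2: {k,p,s}→{k,p}
  live B3: {k,p}→{k,p,s}
  live B4: {k,p,s}→{k,p,s}
  live B5: {k}→∅

Conflict graph:
  b — {k,p,s}
  k — {b,p,s,y}
  p — {b,k,s,y}
  s — {b,k,p,y}
  y — {k,p,s}

Colouring:
  {b,k,p,s} pairwise interfere (4-clique) ⇒ χ ≥ 4
  4-colouring: r0={k}  r1={p}  r2={s}  r3={b,y}
  χ = 4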